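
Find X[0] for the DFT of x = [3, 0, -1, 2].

X[0] = Σ(n=0 to 3) x[n] · ω_4^0 = Σ x[n]
= (3) + (0) + (-1) + (2)

X[0] = 4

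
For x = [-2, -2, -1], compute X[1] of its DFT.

X[1] = Σ(n=0 to 2) x[n] · ω_3^(1n) where ω_3 = e^(-2πi/3)
= (-2)·ω_3^0 + (-2)·ω_3^1 + (-1)·ω_3^2

X[1] = -0.5000+0.8660i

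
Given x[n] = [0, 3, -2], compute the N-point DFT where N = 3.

X[k] = Σ(n=0 to 2) x[n] · ω_3^(nk)
where ω_3 = e^(-2πi/3)

Computing each X[k]:
X[0] = 1
X[1] = -0.5000-4.3301i
X[2] = -0.5000+4.3301i

X = [1, -0.5000-4.3301i, -0.5000+4.3301i]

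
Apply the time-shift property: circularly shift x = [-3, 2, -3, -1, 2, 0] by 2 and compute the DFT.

Time shift by 2: X_shifted[k] = ω_6^(2k) · X[k]
Shifted x = [2, 0, -3, 2, -3, -1]

DFT(x[n-2]) = [-3, 2.5000-0.8660i, 7.5000-0.8660i, -5, 7.5000+0.8660i, 2.5000+0.8660i]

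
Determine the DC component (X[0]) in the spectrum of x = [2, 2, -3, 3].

X[0] = Σ(n=0 to 3) x[n] · ω_4^0 = Σ x[n]
= (2) + (2) + (-3) + (3)

X[0] = 4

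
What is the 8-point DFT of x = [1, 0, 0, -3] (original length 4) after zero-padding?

Original 4-point DFT: [-2, 1-3i, 4, 1+3i]
Zero-padded 8-point DFT provides frequency interpolation.

DFT_8([x, 0, ...]) = [-2, 3.1213+2.1213i, 1-3i, -1.1213+2.1213i, 4, -1.1213-2.1213i, 1+3i, 3.1213-2.1213i]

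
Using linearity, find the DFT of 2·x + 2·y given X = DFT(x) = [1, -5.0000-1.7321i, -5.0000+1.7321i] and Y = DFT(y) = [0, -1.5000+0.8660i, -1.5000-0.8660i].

By linearity: DFT(2x + 2y) = 2·DFT(x) + 2·DFT(y)
= 2·[1, -5.0000-1.7321i, -5.0000+1.7321i] + 2·[0, -1.5000+0.8660i, -1.5000-0.8660i]

Computing element-wise:
Z[0] = 2·(1) + 2·(0) = 2
Z[1] = 2·(-5.0000-1.7321i) + 2·(-1.5000+0.8660i) = -13.0000-1.7322i
Z[2] = 2·(-5.0000+1.7321i) + 2·(-1.5000-0.8660i) = -13.0000+1.7322i

DFT(2x + 2y) = 2·X + 2·Y = [2, -13.0000-1.7322i, -13.0000+1.7322i]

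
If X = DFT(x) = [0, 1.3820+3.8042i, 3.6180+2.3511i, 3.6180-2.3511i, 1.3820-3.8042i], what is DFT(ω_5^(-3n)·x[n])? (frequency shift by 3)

Modulation property: DFT(ω_5^(-3n)·x[n]) = X[(k-3) mod 5], so circularly shift X by 3 positions.

X[k-3] = [3.6180+2.3511i, 3.6180-2.3511i, 1.3820-3.8042i, 0, 1.3820+3.8042i]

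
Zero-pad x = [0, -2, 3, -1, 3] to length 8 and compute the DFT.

Original 5-point DFT: [3, -1.3090+2.4041i, -0.1910+6.7432i, -0.1910-6.7432i, -1.3090-2.4041i]
Zero-padded 8-point DFT provides frequency interpolation.

DFT_8([x, 0, ...]) = [3, -3.7071-0.8787i, 1i, -2.2929+5.1213i, 9, -2.2929-5.1213i, -1i, -3.7071+0.8787i]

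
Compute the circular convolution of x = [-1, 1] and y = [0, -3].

(x ⊛ y)[n] = Σ(m=0 to 1) x[m] · y[(n-m) mod 2]

Computing each output sample:
(x ⊛ y)[0] = -3
(x ⊛ y)[1] = 3

x ⊛ y = [-3, 3]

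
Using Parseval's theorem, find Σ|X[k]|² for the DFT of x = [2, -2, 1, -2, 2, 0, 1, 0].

Parseval: Σ|x[n]|² = (1/N)Σ|X[k]|², so Σ|X[k]|² = N·Σ|x[n]|² = 8·18.0000

Σ|X[k]|² = N·Σ|x[n]|² = 8·18.0000 = 144.0000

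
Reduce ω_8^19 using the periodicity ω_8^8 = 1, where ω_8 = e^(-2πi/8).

Since ω_8^8 = 1, powers reduce modulo 8.
19 mod 8 = 3
So ω_8^19 = ω_8^3 = e^(-2πi·3/8)

ω_8^19 = ω_8^3 = -0.7071-0.7071i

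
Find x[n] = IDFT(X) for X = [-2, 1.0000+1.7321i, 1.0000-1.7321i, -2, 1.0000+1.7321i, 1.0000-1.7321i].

x[n] = (1/6) Σ(k=0 to 5) X[k] · e^(2πikn/6)

Computing each x[n]:
x[0] = 0
x[1] = 0
x[2] = -2
x[3] = 0
x[4] = 0
x[5] = 0

x = [0, 0, -2, 0, 0, 0]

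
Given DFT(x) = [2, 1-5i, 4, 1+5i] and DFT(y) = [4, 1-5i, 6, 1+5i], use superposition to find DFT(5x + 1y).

By linearity: DFT(5x + 1y) = 5·DFT(x) + 1·DFT(y)
= 5·[2, 1-5i, 4, 1+5i] + 1·[4, 1-5i, 6, 1+5i]

Computing element-wise:
Z[0] = 5·(2) + 1·(4) = 14
Z[1] = 5·(1-5i) + 1·(1-5i) = 6-30i
Z[2] = 5·(4) + 1·(6) = 26
Z[3] = 5·(1+5i) + 1·(1+5i) = 6+30i

DFT(5x + 1y) = 5·X + 1·Y = [14, 6-30i, 26, 6+30i]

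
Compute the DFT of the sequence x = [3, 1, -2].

X[k] = Σ(n=0 to 2) x[n] · ω_3^(nk)
where ω_3 = e^(-2πi/3)

Computing each X[k]:
X[0] = 2
X[1] = 3.5000-2.5981i
X[2] = 3.5000+2.5981i

X = [2, 3.5000-2.5981i, 3.5000+2.5981i]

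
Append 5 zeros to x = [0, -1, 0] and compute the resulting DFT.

Original 3-point DFT: [-1, 0.5000+0.8660i, 0.5000-0.8660i]
Zero-padded 8-point DFT provides frequency interpolation.

DFT_8([x, 0, ...]) = [-1, -0.7071+0.7071i, 1i, 0.7071+0.7071i, 1, 0.7071-0.7071i, -1i, -0.7071-0.7071i]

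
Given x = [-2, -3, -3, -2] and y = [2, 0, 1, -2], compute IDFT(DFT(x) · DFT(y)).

(x ⊛ y)[n] = Σ(m=0 to 3) x[m] · y[(n-m) mod 4]

Computing each output sample:
(x ⊛ y)[0] = -1
(x ⊛ y)[1] = -2
(x ⊛ y)[2] = -4
(x ⊛ y)[3] = -3

x ⊛ y = [-1, -2, -4, -3]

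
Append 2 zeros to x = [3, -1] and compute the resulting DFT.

Original 2-point DFT: [2, 4]
Zero-padded 4-point DFT provides frequency interpolation.

DFT_4([x, 0, ...]) = [2, 3+1i, 4, 3-1i]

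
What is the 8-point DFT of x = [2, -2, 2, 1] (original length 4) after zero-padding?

Original 4-point DFT: [3, 3i, 5, -3i]
Zero-padded 8-point DFT provides frequency interpolation.

DFT_8([x, 0, ...]) = [3, -0.1213-1.2929i, 3i, 4.1213+2.7071i, 5, 4.1213-2.7071i, -3i, -0.1213+1.2929i]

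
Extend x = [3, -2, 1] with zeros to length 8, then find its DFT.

Original 3-point DFT: [2, 3.5000+2.5981i, 3.5000-2.5981i]
Zero-padded 8-point DFT provides frequency interpolation.

DFT_8([x, 0, ...]) = [2, 1.5858+0.4142i, 2+2i, 4.4142+2.4142i, 6, 4.4142-2.4142i, 2-2i, 1.5858-0.4142i]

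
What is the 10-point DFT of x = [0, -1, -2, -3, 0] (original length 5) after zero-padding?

Original 5-point DFT: [-6, 3.7361+0.3633i, -0.7361+1.5388i, -0.7361-1.5388i, 3.7361-0.3633i]
Zero-padded 10-point DFT provides frequency interpolation.

DFT_10([x, 0, ...]) = [-6, -0.5000+5.3431i, 3.7361+0.3633i, -0.5000-1.9879i, -0.7361+1.5388i, 2, -0.7361-1.5388i, -0.5000+1.9879i, 3.7361-0.3633i, -0.5000-5.3431i]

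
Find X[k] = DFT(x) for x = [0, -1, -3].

X[k] = Σ(n=0 to 2) x[n] · ω_3^(nk)
where ω_3 = e^(-2πi/3)

Computing each X[k]:
X[0] = -4
X[1] = 2.0000-1.7321i
X[2] = 2.0000+1.7321i

X = [-4, 2.0000-1.7321i, 2.0000+1.7321i]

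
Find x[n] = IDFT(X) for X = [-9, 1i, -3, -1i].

x[n] = (1/4) Σ(k=0 to 3) X[k] · e^(2πikn/4)

Computing each x[n]:
x[0] = -3
x[1] = -2
x[2] = -3
x[3] = -1

x = [-3, -2, -3, -1]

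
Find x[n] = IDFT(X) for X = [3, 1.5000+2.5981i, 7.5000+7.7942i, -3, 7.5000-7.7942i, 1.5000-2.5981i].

x[n] = (1/6) Σ(k=0 to 5) X[k] · e^(2πikn/6)

Computing each x[n]:
x[0] = 3
x[1] = -3
x[2] = 0
x[3] = 3
x[4] = -3
x[5] = 3

x = [3, -3, 0, 3, -3, 3]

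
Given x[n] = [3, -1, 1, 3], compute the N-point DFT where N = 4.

X[k] = Σ(n=0 to 3) x[n] · ω_4^(nk)
where ω_4 = e^(-2πi/4)

Computing each X[k]:
X[0] = 6
X[1] = 2+4i
X[2] = 2
X[3] = 2-4i

X = [6, 2+4i, 2, 2-4i]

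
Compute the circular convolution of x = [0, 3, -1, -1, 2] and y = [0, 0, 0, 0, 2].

(x ⊛ y)[n] = Σ(m=0 to 4) x[m] · y[(n-m) mod 5]

Computing each output sample:
(x ⊛ y)[0] = 6
(x ⊛ y)[1] = -2
(x ⊛ y)[2] = -2
(x ⊛ y)[3] = 4
(x ⊛ y)[4] = 0

x ⊛ y = [6, -2, -2, 4, 0]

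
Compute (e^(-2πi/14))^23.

Since ω_14^14 = 1, powers reduce modulo 14.
23 mod 14 = 9
So ω_14^23 = ω_14^9 = e^(-2πi·9/14)

ω_14^23 = ω_14^9 = -0.6235+0.7818i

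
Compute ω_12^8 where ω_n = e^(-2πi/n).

ω_12^8 = e^(-2πi·8/12)
= cos(-2π·8/12) + i·sin(-2π·8/12)
= cos(-16π/12) + i·sin(-16π/12)

ω_12^8 = cos(-16π/12) + i·sin(-16π/12) = -0.5000+0.8660i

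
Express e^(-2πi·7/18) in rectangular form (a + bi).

ω_18^7 = e^(-2πi·7/18)
= cos(-2π·7/18) + i·sin(-2π·7/18)
= cos(-14π/18) + i·sin(-14π/18)

ω_18^7 = cos(-14π/18) + i·sin(-14π/18) = -0.7660-0.6428i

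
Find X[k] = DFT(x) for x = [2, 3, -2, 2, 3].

X[k] = Σ(n=0 to 4) x[n] · ω_5^(nk)
where ω_5 = e^(-2πi/5)

Computing each X[k]:
X[0] = 8
X[1] = 3.8541+2.3511i
X[2] = -2.8541-3.8042i
X[3] = -2.8541+3.8042i
X[4] = 3.8541-2.3511i

X = [8, 3.8541+2.3511i, -2.8541-3.8042i, -2.8541+3.8042i, 3.8541-2.3511i]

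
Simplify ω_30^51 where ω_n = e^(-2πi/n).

Since ω_30^30 = 1, powers reduce modulo 30.
51 mod 30 = 21
So ω_30^51 = ω_30^21 = e^(-2πi·21/30)

ω_30^51 = ω_30^21 = -0.3090+0.9511i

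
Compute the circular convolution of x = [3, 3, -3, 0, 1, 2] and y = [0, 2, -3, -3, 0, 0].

(x ⊛ y)[n] = Σ(m=0 to 5) x[m] · y[(n-m) mod 6]

Computing each output sample:
(x ⊛ y)[0] = 1
(x ⊛ y)[1] = -3
(x ⊛ y)[2] = -9
(x ⊛ y)[3] = -24
(x ⊛ y)[4] = 0
(x ⊛ y)[5] = 11

x ⊛ y = [1, -3, -9, -24, 0, 11]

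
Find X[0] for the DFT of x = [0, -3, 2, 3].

X[0] = Σ(n=0 to 3) x[n] · ω_4^0 = Σ x[n]
= (0) + (-3) + (2) + (3)

X[0] = 2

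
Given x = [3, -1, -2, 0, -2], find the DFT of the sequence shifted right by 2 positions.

Time shift by 2: X_shifted[k] = ω_5^(2k) · X[k]
Shifted x = [0, -2, 3, -1, -2]

DFT(x[n-2]) = [-2, -2.8541-2.3511i, 3.8541+3.8042i, 3.8541-3.8042i, -2.8541+2.3511i]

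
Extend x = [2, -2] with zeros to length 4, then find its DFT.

Original 2-point DFT: [0, 4]
Zero-padded 4-point DFT provides frequency interpolation.

DFT_4([x, 0, ...]) = [0, 2+2i, 4, 2-2i]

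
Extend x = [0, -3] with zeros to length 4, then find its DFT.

Original 2-point DFT: [-3, 3]
Zero-padded 4-point DFT provides frequency interpolation.

DFT_4([x, 0, ...]) = [-3, 3i, 3, -3i]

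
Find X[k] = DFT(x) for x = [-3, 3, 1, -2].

X[k] = Σ(n=0 to 3) x[n] · ω_4^(nk)
where ω_4 = e^(-2πi/4)

Computing each X[k]:
X[0] = -1
X[1] = -4-5i
X[2] = -3
X[3] = -4+5i

X = [-1, -4-5i, -3, -4+5i]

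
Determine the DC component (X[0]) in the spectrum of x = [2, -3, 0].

X[0] = Σ(n=0 to 2) x[n] · ω_3^0 = Σ x[n]
= (2) + (-3) + (0)

X[0] = -1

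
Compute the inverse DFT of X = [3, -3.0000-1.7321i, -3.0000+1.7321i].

x[n] = (1/3) Σ(k=0 to 2) X[k] · e^(2πikn/3)

Computing each x[n]:
x[0] = -1
x[1] = 3
x[2] = 1

x = [-1, 3, 1]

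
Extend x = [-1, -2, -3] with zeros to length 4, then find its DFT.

Original 3-point DFT: [-6, 1.5000-0.8660i, 1.5000+0.8660i]
Zero-padded 4-point DFT provides frequency interpolation.

DFT_4([x, 0, ...]) = [-6, 2+2i, -2, 2-2i]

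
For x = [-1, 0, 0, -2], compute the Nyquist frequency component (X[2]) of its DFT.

X[2] = Σ(n=0 to 3) x[n] · ω_4^(2n) where ω_4 = e^(-2πi/4)
= (-1)·ω_4^0 + (0)·ω_4^2 + (0)·ω_4^4 + (-2)·ω_4^6

X[2] = 1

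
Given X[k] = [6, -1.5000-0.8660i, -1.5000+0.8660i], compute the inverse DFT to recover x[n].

x[n] = (1/3) Σ(k=0 to 2) X[k] · e^(2πikn/3)

Computing each x[n]:
x[0] = 1
x[1] = 3
x[2] = 2

x = [1, 3, 2]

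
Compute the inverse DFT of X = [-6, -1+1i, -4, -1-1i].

x[n] = (1/4) Σ(k=0 to 3) X[k] · e^(2πikn/4)

Computing each x[n]:
x[0] = -3
x[1] = -1
x[2] = -2
x[3] = 0

x = [-3, -1, -2, 0]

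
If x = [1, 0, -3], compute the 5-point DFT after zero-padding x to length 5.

Original 3-point DFT: [-2, 2.5000-2.5981i, 2.5000+2.5981i]
Zero-padded 5-point DFT provides frequency interpolation.

DFT_5([x, 0, ...]) = [-2, 3.4271+1.7634i, 0.0729-2.8532i, 0.0729+2.8532i, 3.4271-1.7634i]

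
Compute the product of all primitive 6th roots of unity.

The primitive 6th roots of unity are ω_6^k for k coprime to 6: k ∈ {1, 5}
Their product equals the constant term of the cyclotomic polynomial Φ_6(x) up to sign.
For n ≥ 3, the product of all primitive nth roots of unity is 1. (For n=1 it is 1; for n=2 it is -1.)

1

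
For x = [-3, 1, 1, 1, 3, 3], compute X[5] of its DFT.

X[5] = Σ(n=0 to 5) x[n] · ω_6^(5n) where ω_6 = e^(-2πi/6)
= (-3)·ω_6^0 + (1)·ω_6^5 + (1)·ω_6^10 + (1)·ω_6^15 + (3)·ω_6^20 + (3)·ω_6^25

X[5] = -4.0000-3.4641i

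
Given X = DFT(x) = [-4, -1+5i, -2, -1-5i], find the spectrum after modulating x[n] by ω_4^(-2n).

Modulation property: DFT(ω_4^(-2n)·x[n]) = X[(k-2) mod 4], so circularly shift X by 2 positions.

X[k-2] = [-2, -1-5i, -4, -1+5i]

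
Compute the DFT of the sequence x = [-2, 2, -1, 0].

X[k] = Σ(n=0 to 3) x[n] · ω_4^(nk)
where ω_4 = e^(-2πi/4)

Computing each X[k]:
X[0] = -1
X[1] = -1-2i
X[2] = -5
X[3] = -1+2i

X = [-1, -1-2i, -5, -1+2i]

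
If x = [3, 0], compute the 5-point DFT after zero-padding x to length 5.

Original 2-point DFT: [3, 3]
Zero-padded 5-point DFT provides frequency interpolation.

DFT_5([x, 0, ...]) = [3, 3, 3, 3, 3]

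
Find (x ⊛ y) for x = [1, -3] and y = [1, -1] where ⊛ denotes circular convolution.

(x ⊛ y)[n] = Σ(m=0 to 1) x[m] · y[(n-m) mod 2]

Computing each output sample:
(x ⊛ y)[0] = 4
(x ⊛ y)[1] = -4

x ⊛ y = [4, -4]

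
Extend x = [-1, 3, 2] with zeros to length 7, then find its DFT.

Original 3-point DFT: [4, -3.5000-0.8660i, -3.5000+0.8660i]
Zero-padded 7-point DFT provides frequency interpolation.

DFT_7([x, 0, ...]) = [4, 0.4254-4.2954i, -3.4695-2.0570i, -2.4559+0.2620i, -2.4559-0.2620i, -3.4695+2.0570i, 0.4254+4.2954i]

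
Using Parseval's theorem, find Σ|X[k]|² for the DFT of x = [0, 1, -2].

Parseval: Σ|x[n]|² = (1/N)Σ|X[k]|², so Σ|X[k]|² = N·Σ|x[n]|² = 3·5.0000

Σ|X[k]|² = N·Σ|x[n]|² = 3·5.0000 = 15.0000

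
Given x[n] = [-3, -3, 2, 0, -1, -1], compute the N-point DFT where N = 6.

X[k] = Σ(n=0 to 5) x[n] · ω_6^(nk)
where ω_6 = e^(-2πi/6)

Computing each X[k]:
X[0] = -6
X[1] = -5.5000-0.8660i
X[2] = -1.5000+4.3301i
X[3] = 2
X[4] = -1.5000-4.3301i
X[5] = -5.5000+0.8660i

X = [-6, -5.5000-0.8660i, -1.5000+4.3301i, 2, -1.5000-4.3301i, -5.5000+0.8660i]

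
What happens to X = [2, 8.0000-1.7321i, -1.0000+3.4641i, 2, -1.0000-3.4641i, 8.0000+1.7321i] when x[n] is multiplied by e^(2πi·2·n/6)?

Modulation property: DFT(ω_6^(-2n)·x[n]) = X[(k-2) mod 6], so circularly shift X by 2 positions.

X[k-2] = [-1.0000-3.4641i, 8.0000+1.7321i, 2, 8.0000-1.7321i, -1.0000+3.4641i, 2]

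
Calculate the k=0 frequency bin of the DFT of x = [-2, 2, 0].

X[0] = Σ(n=0 to 2) x[n] · ω_3^0 = Σ x[n]
= (-2) + (2) + (0)

X[0] = 0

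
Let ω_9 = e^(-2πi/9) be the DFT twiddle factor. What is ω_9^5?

ω_9^5 = e^(-2πi·5/9)
= cos(-2π·5/9) + i·sin(-2π·5/9)
= cos(-10π/9) + i·sin(-10π/9)

ω_9^5 = cos(-10π/9) + i·sin(-10π/9) = -0.9397+0.3420i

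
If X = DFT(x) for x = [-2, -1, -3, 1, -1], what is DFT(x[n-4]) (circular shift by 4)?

Time shift by 4: X_shifted[k] = ω_5^(4k) · X[k]
Shifted x = [-1, -3, 1, -1, -2]

DFT(x[n-4]) = [-6, -2.5451-0.2245i, 3.0451+2.4899i, 3.0451-2.4899i, -2.5451+0.2245i]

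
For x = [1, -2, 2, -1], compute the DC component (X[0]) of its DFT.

X[0] = Σ(n=0 to 3) x[n] · ω_4^0 = Σ x[n]
= (1) + (-2) + (2) + (-1)

X[0] = 0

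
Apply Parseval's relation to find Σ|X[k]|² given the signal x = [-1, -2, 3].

Parseval: Σ|x[n]|² = (1/N)Σ|X[k]|², so Σ|X[k]|² = N·Σ|x[n]|² = 3·14.0000

Σ|X[k]|² = N·Σ|x[n]|² = 3·14.0000 = 42.0000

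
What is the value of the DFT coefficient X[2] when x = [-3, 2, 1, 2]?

X[2] = Σ(n=0 to 3) x[n] · ω_4^(2n) where ω_4 = e^(-2πi/4)
= (-3)·ω_4^0 + (2)·ω_4^2 + (1)·ω_4^4 + (2)·ω_4^6

X[2] = -6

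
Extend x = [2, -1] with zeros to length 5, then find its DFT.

Original 2-point DFT: [1, 3]
Zero-padded 5-point DFT provides frequency interpolation.

DFT_5([x, 0, ...]) = [1, 1.6910+0.9511i, 2.8090+0.5878i, 2.8090-0.5878i, 1.6910-0.9511i]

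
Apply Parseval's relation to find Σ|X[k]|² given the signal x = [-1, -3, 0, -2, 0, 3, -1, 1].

Parseval: Σ|x[n]|² = (1/N)Σ|X[k]|², so Σ|X[k]|² = N·Σ|x[n]|² = 8·25.0000

Σ|X[k]|² = N·Σ|x[n]|² = 8·25.0000 = 200.0000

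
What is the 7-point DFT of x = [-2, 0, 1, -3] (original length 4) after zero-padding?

Original 4-point DFT: [-4, -3-3i, 2, -3+3i]
Zero-padded 7-point DFT provides frequency interpolation.

DFT_7([x, 0, ...]) = [-4, 0.4804+0.3267i, -4.7714-1.9116i, -0.7089+3.7066i, -0.7089-3.7066i, -4.7714+1.9116i, 0.4804-0.3267i]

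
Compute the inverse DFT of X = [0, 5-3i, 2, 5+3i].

x[n] = (1/4) Σ(k=0 to 3) X[k] · e^(2πikn/4)

Computing each x[n]:
x[0] = 3
x[1] = 1
x[2] = -2
x[3] = -2

x = [3, 1, -2, -2]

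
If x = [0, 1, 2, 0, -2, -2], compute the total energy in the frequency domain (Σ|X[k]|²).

Parseval: Σ|x[n]|² = (1/N)Σ|X[k]|², so Σ|X[k]|² = N·Σ|x[n]|² = 6·13.0000

Σ|X[k]|² = N·Σ|x[n]|² = 6·13.0000 = 78.0000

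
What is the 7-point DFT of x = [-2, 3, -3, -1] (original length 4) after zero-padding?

Original 4-point DFT: [-3, 1-4i, -7, 1+4i]
Zero-padded 7-point DFT provides frequency interpolation.

DFT_7([x, 0, ...]) = [-3, 1.4390+1.0132i, -0.5881-5.0083i, -6.3509-2.6722i, -6.3509+2.6722i, -0.5881+5.0083i, 1.4390-1.0132i]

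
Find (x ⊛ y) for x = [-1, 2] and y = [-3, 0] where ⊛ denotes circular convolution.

(x ⊛ y)[n] = Σ(m=0 to 1) x[m] · y[(n-m) mod 2]

Computing each output sample:
(x ⊛ y)[0] = 3
(x ⊛ y)[1] = -6

x ⊛ y = [3, -6]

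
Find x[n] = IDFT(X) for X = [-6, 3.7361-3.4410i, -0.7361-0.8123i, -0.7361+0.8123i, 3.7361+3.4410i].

x[n] = (1/5) Σ(k=0 to 4) X[k] · e^(2πikn/5)

Computing each x[n]:
x[0] = 0
x[1] = 1
x[2] = -2
x[3] = -3
x[4] = -2

x = [0, 1, -2, -3, -2]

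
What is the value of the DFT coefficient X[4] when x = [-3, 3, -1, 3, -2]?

X[4] = Σ(n=0 to 4) x[n] · ω_5^(4n) where ω_5 = e^(-2πi/5)
= (-3)·ω_5^0 + (3)·ω_5^4 + (-1)·ω_5^8 + (3)·ω_5^12 + (-2)·ω_5^16

X[4] = -4.3090+2.4041i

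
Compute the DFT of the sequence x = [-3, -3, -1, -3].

X[k] = Σ(n=0 to 3) x[n] · ω_4^(nk)
where ω_4 = e^(-2πi/4)

Computing each X[k]:
X[0] = -10
X[1] = -2
X[2] = 2
X[3] = -2

X = [-10, -2, 2, -2]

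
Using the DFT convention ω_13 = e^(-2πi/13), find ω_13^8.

ω_13^8 = e^(-2πi·8/13)
= cos(-2π·8/13) + i·sin(-2π·8/13)
= cos(-16π/13) + i·sin(-16π/13)

ω_13^8 = cos(-16π/13) + i·sin(-16π/13) = -0.7485+0.6631i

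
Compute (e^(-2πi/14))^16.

Since ω_14^14 = 1, powers reduce modulo 14.
16 mod 14 = 2
So ω_14^16 = ω_14^2 = e^(-2πi·2/14)

ω_14^16 = ω_14^2 = 0.6235-0.7818i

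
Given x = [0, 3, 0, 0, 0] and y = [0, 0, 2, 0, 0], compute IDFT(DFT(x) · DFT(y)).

(x ⊛ y)[n] = Σ(m=0 to 4) x[m] · y[(n-m) mod 5]

Computing each output sample:
(x ⊛ y)[0] = 0
(x ⊛ y)[1] = 0
(x ⊛ y)[2] = 0
(x ⊛ y)[3] = 6
(x ⊛ y)[4] = 0

x ⊛ y = [0, 0, 0, 6, 0]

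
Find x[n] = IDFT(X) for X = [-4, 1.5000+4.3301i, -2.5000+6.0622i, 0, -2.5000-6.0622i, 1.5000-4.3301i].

x[n] = (1/6) Σ(k=0 to 5) X[k] · e^(2πikn/6)

Computing each x[n]:
x[0] = -1
x[1] = -3
x[2] = 0
x[3] = -2
x[4] = -1
x[5] = 3

x = [-1, -3, 0, -2, -1, 3]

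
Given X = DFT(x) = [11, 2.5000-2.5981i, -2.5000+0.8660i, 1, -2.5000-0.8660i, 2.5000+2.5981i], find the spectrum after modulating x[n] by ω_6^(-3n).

Modulation property: DFT(ω_6^(-3n)·x[n]) = X[(k-3) mod 6], so circularly shift X by 3 positions.

X[k-3] = [1, -2.5000-0.8660i, 2.5000+2.5981i, 11, 2.5000-2.5981i, -2.5000+0.8660i]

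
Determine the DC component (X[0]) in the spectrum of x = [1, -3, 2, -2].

X[0] = Σ(n=0 to 3) x[n] · ω_4^0 = Σ x[n]
= (1) + (-3) + (2) + (-2)

X[0] = -2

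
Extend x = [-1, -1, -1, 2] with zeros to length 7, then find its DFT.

Original 4-point DFT: [-1, 3i, -3, -3i]
Zero-padded 7-point DFT provides frequency interpolation.

DFT_7([x, 0, ...]) = [-1, -3.2029+0.8890i, 1.3705+2.1047i, -1.1676-2.2978i, -1.1676+2.2978i, 1.3705-2.1047i, -3.2029-0.8890i]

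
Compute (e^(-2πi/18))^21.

Since ω_18^18 = 1, powers reduce modulo 18.
21 mod 18 = 3
So ω_18^21 = ω_18^3 = e^(-2πi·3/18)

ω_18^21 = ω_18^3 = 0.5000-0.8660i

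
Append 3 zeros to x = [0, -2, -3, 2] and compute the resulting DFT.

Original 4-point DFT: [-3, 3+4i, -3, 3-4i]
Zero-padded 7-point DFT provides frequency interpolation.

DFT_7([x, 0, ...]) = [-3, -2.3814+3.6207i, 4.3949+2.2119i, -0.5136-3.4276i, -0.5136+3.4276i, 4.3949-2.2119i, -2.3814-3.6207i]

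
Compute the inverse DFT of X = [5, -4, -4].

x[n] = (1/3) Σ(k=0 to 2) X[k] · e^(2πikn/3)

Computing each x[n]:
x[0] = -1
x[1] = 3
x[2] = 3

x = [-1, 3, 3]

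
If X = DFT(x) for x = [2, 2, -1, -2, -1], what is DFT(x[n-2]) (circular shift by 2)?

Time shift by 2: X_shifted[k] = ω_5^(2k) · X[k]
Shifted x = [-2, -1, 2, 2, -1]

DFT(x[n-2]) = [0, -5.8541, 0.8541, 0.8541, -5.8541]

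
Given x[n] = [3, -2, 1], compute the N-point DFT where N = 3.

X[k] = Σ(n=0 to 2) x[n] · ω_3^(nk)
where ω_3 = e^(-2πi/3)

Computing each X[k]:
X[0] = 2
X[1] = 3.5000+2.5981i
X[2] = 3.5000-2.5981i

X = [2, 3.5000+2.5981i, 3.5000-2.5981i]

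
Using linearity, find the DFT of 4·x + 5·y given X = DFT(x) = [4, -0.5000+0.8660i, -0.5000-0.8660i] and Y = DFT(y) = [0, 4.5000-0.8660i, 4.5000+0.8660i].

By linearity: DFT(4x + 5y) = 4·DFT(x) + 5·DFT(y)
= 4·[4, -0.5000+0.8660i, -0.5000-0.8660i] + 5·[0, 4.5000-0.8660i, 4.5000+0.8660i]

Computing element-wise:
Z[0] = 4·(4) + 5·(0) = 16
Z[1] = 4·(-0.5000+0.8660i) + 5·(4.5000-0.8660i) = 20.5000-0.8660i
Z[2] = 4·(-0.5000-0.8660i) + 5·(4.5000+0.8660i) = 20.5000+0.8660i

DFT(4x + 5y) = 4·X + 5·Y = [16, 20.5000-0.8660i, 20.5000+0.8660i]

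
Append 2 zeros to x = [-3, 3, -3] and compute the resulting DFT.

Original 3-point DFT: [-3, -3.0000-5.1962i, -3.0000+5.1962i]
Zero-padded 5-point DFT provides frequency interpolation.

DFT_5([x, 0, ...]) = [-3, 0.3541-1.0898i, -6.3541-4.6165i, -6.3541+4.6165i, 0.3541+1.0898i]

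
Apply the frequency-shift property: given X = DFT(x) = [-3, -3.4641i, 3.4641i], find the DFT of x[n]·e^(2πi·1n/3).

Modulation property: DFT(ω_3^(-1n)·x[n]) = X[(k-1) mod 3], so circularly shift X by 1 positions.

X[k-1] = [3.4641i, -3, -3.4641i]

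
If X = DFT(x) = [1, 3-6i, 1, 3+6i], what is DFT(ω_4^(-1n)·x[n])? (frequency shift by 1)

Modulation property: DFT(ω_4^(-1n)·x[n]) = X[(k-1) mod 4], so circularly shift X by 1 positions.

X[k-1] = [3+6i, 1, 3-6i, 1]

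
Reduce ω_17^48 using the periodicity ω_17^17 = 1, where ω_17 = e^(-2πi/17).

Since ω_17^17 = 1, powers reduce modulo 17.
48 mod 17 = 14
So ω_17^48 = ω_17^14 = e^(-2πi·14/17)

ω_17^48 = ω_17^14 = 0.4457+0.8952i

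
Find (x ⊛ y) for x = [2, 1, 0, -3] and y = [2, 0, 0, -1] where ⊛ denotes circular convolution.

(x ⊛ y)[n] = Σ(m=0 to 3) x[m] · y[(n-m) mod 4]

Computing each output sample:
(x ⊛ y)[0] = 3
(x ⊛ y)[1] = 2
(x ⊛ y)[2] = 3
(x ⊛ y)[3] = -8

x ⊛ y = [3, 2, 3, -8]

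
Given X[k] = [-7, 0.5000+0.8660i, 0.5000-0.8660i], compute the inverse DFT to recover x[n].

x[n] = (1/3) Σ(k=0 to 2) X[k] · e^(2πikn/3)

Computing each x[n]:
x[0] = -2
x[1] = -3
x[2] = -2

x = [-2, -3, -2]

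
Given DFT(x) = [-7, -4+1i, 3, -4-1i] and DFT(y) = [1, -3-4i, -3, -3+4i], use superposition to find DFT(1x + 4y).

By linearity: DFT(1x + 4y) = 1·DFT(x) + 4·DFT(y)
= 1·[-7, -4+1i, 3, -4-1i] + 4·[1, -3-4i, -3, -3+4i]

Computing element-wise:
Z[0] = 1·(-7) + 4·(1) = -3
Z[1] = 1·(-4+1i) + 4·(-3-4i) = -16-15i
Z[2] = 1·(3) + 4·(-3) = -9
Z[3] = 1·(-4-1i) + 4·(-3+4i) = -16+15i

DFT(1x + 4y) = 1·X + 4·Y = [-3, -16-15i, -9, -16+15i]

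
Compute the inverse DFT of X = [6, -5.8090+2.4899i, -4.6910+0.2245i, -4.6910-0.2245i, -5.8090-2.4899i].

x[n] = (1/5) Σ(k=0 to 4) X[k] · e^(2πikn/5)

Computing each x[n]:
x[0] = -3
x[1] = 1
x[2] = 2
x[3] = 3
x[4] = 3

x = [-3, 1, 2, 3, 3]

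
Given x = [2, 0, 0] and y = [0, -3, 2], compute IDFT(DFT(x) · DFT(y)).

(x ⊛ y)[n] = Σ(m=0 to 2) x[m] · y[(n-m) mod 3]

Computing each output sample:
(x ⊛ y)[0] = 0
(x ⊛ y)[1] = -6
(x ⊛ y)[2] = 4

x ⊛ y = [0, -6, 4]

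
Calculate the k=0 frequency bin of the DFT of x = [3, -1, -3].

X[0] = Σ(n=0 to 2) x[n] · ω_3^0 = Σ x[n]
= (3) + (-1) + (-3)

X[0] = -1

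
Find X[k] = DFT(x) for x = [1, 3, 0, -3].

X[k] = Σ(n=0 to 3) x[n] · ω_4^(nk)
where ω_4 = e^(-2πi/4)

Computing each X[k]:
X[0] = 1
X[1] = 1-6i
X[2] = 1
X[3] = 1+6i

X = [1, 1-6i, 1, 1+6i]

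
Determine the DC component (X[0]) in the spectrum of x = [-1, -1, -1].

X[0] = Σ(n=0 to 2) x[n] · ω_3^0 = Σ x[n]
= (-1) + (-1) + (-1)

X[0] = -3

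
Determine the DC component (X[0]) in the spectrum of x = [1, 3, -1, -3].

X[0] = Σ(n=0 to 3) x[n] · ω_4^0 = Σ x[n]
= (1) + (3) + (-1) + (-3)

X[0] = 0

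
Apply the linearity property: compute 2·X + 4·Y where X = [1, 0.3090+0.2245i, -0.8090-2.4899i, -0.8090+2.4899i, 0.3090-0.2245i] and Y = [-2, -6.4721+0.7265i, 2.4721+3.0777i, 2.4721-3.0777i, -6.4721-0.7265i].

By linearity: DFT(2x + 4y) = 2·DFT(x) + 4·DFT(y)
= 2·[1, 0.3090+0.2245i, -0.8090-2.4899i, -0.8090+2.4899i, 0.3090-0.2245i] + 4·[-2, -6.4721+0.7265i, 2.4721+3.0777i, 2.4721-3.0777i, -6.4721-0.7265i]

Computing element-wise:
Z[0] = 2·(1) + 4·(-2) = -6
Z[1] = 2·(0.3090+0.2245i) + 4·(-6.4721+0.7265i) = -25.2704+3.3550i
Z[2] = 2·(-0.8090-2.4899i) + 4·(2.4721+3.0777i) = 8.2704+7.3310i
Z[3] = 2·(-0.8090+2.4899i) + 4·(2.4721-3.0777i) = 8.2704-7.3310i
Z[4] = 2·(0.3090-0.2245i) + 4·(-6.4721-0.7265i) = -25.2704-3.3550i

DFT(2x + 4y) = 2·X + 4·Y = [-6, -25.2704+3.3550i, 8.2704+7.3310i, 8.2704-7.3310i, -25.2704-3.3550i]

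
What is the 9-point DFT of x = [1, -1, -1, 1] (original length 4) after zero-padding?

Original 4-point DFT: [0, 2+2i, 0, 2-2i]
Zero-padded 9-point DFT provides frequency interpolation.

DFT_9([x, 0, ...]) = [0, -0.4397+0.7616i, 1.2660+2.1929i, 3, 0.6736-1.1668i, 0.6736+1.1668i, 3, 1.2660-2.1929i, -0.4397-0.7616i]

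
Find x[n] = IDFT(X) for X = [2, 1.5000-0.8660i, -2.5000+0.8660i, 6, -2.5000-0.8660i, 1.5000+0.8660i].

x[n] = (1/6) Σ(k=0 to 5) X[k] · e^(2πikn/6)

Computing each x[n]:
x[0] = 1
x[1] = 0
x[2] = 2
x[3] = -2
x[4] = 1
x[5] = 0

x = [1, 0, 2, -2, 1, 0]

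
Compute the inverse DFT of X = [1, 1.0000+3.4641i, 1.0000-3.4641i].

x[n] = (1/3) Σ(k=0 to 2) X[k] · e^(2πikn/3)

Computing each x[n]:
x[0] = 1
x[1] = -2
x[2] = 2

x = [1, -2, 2]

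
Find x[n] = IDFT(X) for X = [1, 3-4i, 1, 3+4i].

x[n] = (1/4) Σ(k=0 to 3) X[k] · e^(2πikn/4)

Computing each x[n]:
x[0] = 2
x[1] = 2
x[2] = -1
x[3] = -2

x = [2, 2, -1, -2]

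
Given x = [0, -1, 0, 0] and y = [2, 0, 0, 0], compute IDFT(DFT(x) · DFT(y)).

(x ⊛ y)[n] = Σ(m=0 to 3) x[m] · y[(n-m) mod 4]

Computing each output sample:
(x ⊛ y)[0] = 0
(x ⊛ y)[1] = -2
(x ⊛ y)[2] = 0
(x ⊛ y)[3] = 0

x ⊛ y = [0, -2, 0, 0]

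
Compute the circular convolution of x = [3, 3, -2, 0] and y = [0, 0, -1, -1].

(x ⊛ y)[n] = Σ(m=0 to 3) x[m] · y[(n-m) mod 4]

Computing each output sample:
(x ⊛ y)[0] = -1
(x ⊛ y)[1] = 2
(x ⊛ y)[2] = -3
(x ⊛ y)[3] = -6

x ⊛ y = [-1, 2, -3, -6]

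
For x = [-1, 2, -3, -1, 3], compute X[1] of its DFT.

X[1] = Σ(n=0 to 4) x[n] · ω_5^(1n) where ω_5 = e^(-2πi/5)
= (-1)·ω_5^0 + (2)·ω_5^1 + (-3)·ω_5^2 + (-1)·ω_5^3 + (3)·ω_5^4

X[1] = 3.7812+2.1266i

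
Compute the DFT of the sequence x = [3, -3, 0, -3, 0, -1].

X[k] = Σ(n=0 to 5) x[n] · ω_6^(nk)
where ω_6 = e^(-2πi/6)

Computing each X[k]:
X[0] = -4
X[1] = 4.0000+1.7321i
X[2] = 2.0000+1.7321i
X[3] = 10
X[4] = 2.0000-1.7321i
X[5] = 4.0000-1.7321i

X = [-4, 4.0000+1.7321i, 2.0000+1.7321i, 10, 2.0000-1.7321i, 4.0000-1.7321i]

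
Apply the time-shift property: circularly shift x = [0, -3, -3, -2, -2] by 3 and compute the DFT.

Time shift by 3: X_shifted[k] = ω_5^(3k) · X[k]
Shifted x = [-3, -2, -2, 0, -3]

DFT(x[n-3]) = [-10, -2.9271+0.2245i, 0.4271-2.4899i, 0.4271+2.4899i, -2.9271-0.2245i]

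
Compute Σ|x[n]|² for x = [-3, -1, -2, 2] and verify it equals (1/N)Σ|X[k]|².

Time domain:
Σ|x[n]|² = |-3|² + |-1|² + |-2|² + |2|² = 18.0000

Frequency domain:
(1/4)Σ|X[k]|² = (1/4)(|-4|² + |-1+3i|² + |-6|² + |-1-3i|²) = (1/4)·72.0000 = 18.0000

Both sides agree, confirming Parseval's theorem.

Σ|x[n]|² = (1/N)Σ|X[k]|² = 18.0000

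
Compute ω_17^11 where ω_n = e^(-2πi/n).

ω_17^11 = e^(-2πi·11/17)
= cos(-2π·11/17) + i·sin(-2π·11/17)
= cos(-22π/17) + i·sin(-22π/17)

ω_17^11 = cos(-22π/17) + i·sin(-22π/17) = -0.6026+0.7980i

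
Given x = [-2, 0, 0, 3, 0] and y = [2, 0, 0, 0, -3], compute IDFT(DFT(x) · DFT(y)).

(x ⊛ y)[n] = Σ(m=0 to 4) x[m] · y[(n-m) mod 5]

Computing each output sample:
(x ⊛ y)[0] = -4
(x ⊛ y)[1] = 0
(x ⊛ y)[2] = -9
(x ⊛ y)[3] = 6
(x ⊛ y)[4] = 6

x ⊛ y = [-4, 0, -9, 6, 6]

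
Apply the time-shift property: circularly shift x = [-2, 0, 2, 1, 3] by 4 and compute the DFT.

Time shift by 4: X_shifted[k] = ω_5^(4k) · X[k]
Shifted x = [0, 2, 1, 3, -2]

DFT(x[n-4]) = [4, -3.2361-2.6287i, 1.2361-4.2533i, 1.2361+4.2533i, -3.2361+2.6287i]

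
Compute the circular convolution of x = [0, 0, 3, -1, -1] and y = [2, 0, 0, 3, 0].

(x ⊛ y)[n] = Σ(m=0 to 4) x[m] · y[(n-m) mod 5]

Computing each output sample:
(x ⊛ y)[0] = 9
(x ⊛ y)[1] = -3
(x ⊛ y)[2] = 3
(x ⊛ y)[3] = -2
(x ⊛ y)[4] = -2

x ⊛ y = [9, -3, 3, -2, -2]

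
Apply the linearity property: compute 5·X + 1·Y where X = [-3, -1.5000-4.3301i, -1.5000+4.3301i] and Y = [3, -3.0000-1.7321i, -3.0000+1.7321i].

By linearity: DFT(5x + 1y) = 5·DFT(x) + 1·DFT(y)
= 5·[-3, -1.5000-4.3301i, -1.5000+4.3301i] + 1·[3, -3.0000-1.7321i, -3.0000+1.7321i]

Computing element-wise:
Z[0] = 5·(-3) + 1·(3) = -12
Z[1] = 5·(-1.5000-4.3301i) + 1·(-3.0000-1.7321i) = -10.5000-23.3826i
Z[2] = 5·(-1.5000+4.3301i) + 1·(-3.0000+1.7321i) = -10.5000+23.3826i

DFT(5x + 1y) = 5·X + 1·Y = [-12, -10.5000-23.3826i, -10.5000+23.3826i]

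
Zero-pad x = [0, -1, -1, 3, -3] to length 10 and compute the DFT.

Original 5-point DFT: [-2, -2.8541+0.4490i, 3.8541-4.9798i, 3.8541+4.9798i, -2.8541-0.4490i]
Zero-padded 10-point DFT provides frequency interpolation.

DFT_10([x, 0, ...]) = [-2, 0.3820+0.4490i, -2.8541+0.4490i, 2.6180+4.9798i, 3.8541-4.9798i, -6, 3.8541+4.9798i, 2.6180-4.9798i, -2.8541-0.4490i, 0.3820-0.4490i]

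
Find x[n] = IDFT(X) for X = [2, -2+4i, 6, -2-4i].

x[n] = (1/4) Σ(k=0 to 3) X[k] · e^(2πikn/4)

Computing each x[n]:
x[0] = 1
x[1] = -3
x[2] = 3
x[3] = 1

x = [1, -3, 3, 1]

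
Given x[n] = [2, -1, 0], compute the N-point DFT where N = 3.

X[k] = Σ(n=0 to 2) x[n] · ω_3^(nk)
where ω_3 = e^(-2πi/3)

Computing each X[k]:
X[0] = 1
X[1] = 2.5000+0.8660i
X[2] = 2.5000-0.8660i

X = [1, 2.5000+0.8660i, 2.5000-0.8660i]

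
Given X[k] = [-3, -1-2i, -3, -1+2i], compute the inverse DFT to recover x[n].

x[n] = (1/4) Σ(k=0 to 3) X[k] · e^(2πikn/4)

Computing each x[n]:
x[0] = -2
x[1] = 1
x[2] = -1
x[3] = -1

x = [-2, 1, -1, -1]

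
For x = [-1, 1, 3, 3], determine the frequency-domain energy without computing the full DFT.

Parseval: Σ|x[n]|² = (1/N)Σ|X[k]|², so Σ|X[k]|² = N·Σ|x[n]|² = 4·20.0000

Σ|X[k]|² = N·Σ|x[n]|² = 4·20.0000 = 80.0000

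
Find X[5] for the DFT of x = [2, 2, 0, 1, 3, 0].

X[5] = Σ(n=0 to 5) x[n] · ω_6^(5n) where ω_6 = e^(-2πi/6)
= (2)·ω_6^0 + (2)·ω_6^5 + (0)·ω_6^10 + (1)·ω_6^15 + (3)·ω_6^20 + (0)·ω_6^25

X[5] = 0.5000-0.8660i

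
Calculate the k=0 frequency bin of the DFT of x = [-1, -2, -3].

X[0] = Σ(n=0 to 2) x[n] · ω_3^0 = Σ x[n]
= (-1) + (-2) + (-3)

X[0] = -6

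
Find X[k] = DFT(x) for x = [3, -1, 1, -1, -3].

X[k] = Σ(n=0 to 4) x[n] · ω_5^(nk)
where ω_5 = e^(-2πi/5)

Computing each X[k]:
X[0] = -1
X[1] = 1.7639-3.0777i
X[2] = 6.2361+0.7265i
X[3] = 6.2361-0.7265i
X[4] = 1.7639+3.0777i

X = [-1, 1.7639-3.0777i, 6.2361+0.7265i, 6.2361-0.7265i, 1.7639+3.0777i]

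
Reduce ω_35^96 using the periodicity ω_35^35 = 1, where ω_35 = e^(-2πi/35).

Since ω_35^35 = 1, powers reduce modulo 35.
96 mod 35 = 26
So ω_35^96 = ω_35^26 = e^(-2πi·26/35)

ω_35^96 = ω_35^26 = -0.0449+0.9990i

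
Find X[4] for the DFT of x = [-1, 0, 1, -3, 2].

X[4] = Σ(n=0 to 4) x[n] · ω_5^(4n) where ω_5 = e^(-2πi/5)
= (-1)·ω_5^0 + (0)·ω_5^4 + (1)·ω_5^8 + (-3)·ω_5^12 + (2)·ω_5^16

X[4] = 1.2361+0.4490i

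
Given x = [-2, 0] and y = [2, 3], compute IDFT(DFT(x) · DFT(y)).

(x ⊛ y)[n] = Σ(m=0 to 1) x[m] · y[(n-m) mod 2]

Computing each output sample:
(x ⊛ y)[0] = -4
(x ⊛ y)[1] = -6

x ⊛ y = [-4, -6]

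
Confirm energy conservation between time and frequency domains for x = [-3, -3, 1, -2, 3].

Time domain:
Σ|x[n]|² = |-3|² + |-3|² + |1|² + |-2|² + |3|² = 32.0000

Frequency domain:
(1/5)Σ|X[k]|² = (1/5)(|-4|² + |-2.1910+3.9430i|² + |-3.3090+6.3799i|² + |-3.3090-6.3799i|² + |-2.1910-3.9430i|²) = (1/5)·160.0000 = 32.0000

Both sides agree, confirming Parseval's theorem.

Σ|x[n]|² = (1/N)Σ|X[k]|² = 32.0000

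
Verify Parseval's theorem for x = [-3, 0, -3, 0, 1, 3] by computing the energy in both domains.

Time domain:
Σ|x[n]|² = |-3|² + |0|² + |-3|² + |0|² + |1|² + |3|² = 28.0000

Frequency domain:
(1/6)Σ|X[k]|² = (1/6)(|-2|² + |-0.5000+6.0622i|² + |-3.5000-0.8660i|² + |-8|² + |-3.5000+0.8660i|² + |-0.5000-6.0622i|²) = (1/6)·168.0000 = 28.0000

Both sides agree, confirming Parseval's theorem.

Σ|x[n]|² = (1/N)Σ|X[k]|² = 28.0000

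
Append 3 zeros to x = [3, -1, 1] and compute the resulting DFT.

Original 3-point DFT: [3, 3.0000+1.7321i, 3.0000-1.7321i]
Zero-padded 6-point DFT provides frequency interpolation.

DFT_6([x, 0, ...]) = [3, 2, 3.0000+1.7321i, 5, 3.0000-1.7321i, 2]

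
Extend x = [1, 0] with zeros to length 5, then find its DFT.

Original 2-point DFT: [1, 1]
Zero-padded 5-point DFT provides frequency interpolation.

DFT_5([x, 0, ...]) = [1, 1, 1, 1, 1]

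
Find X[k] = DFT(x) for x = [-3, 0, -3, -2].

X[k] = Σ(n=0 to 3) x[n] · ω_4^(nk)
where ω_4 = e^(-2πi/4)

Computing each X[k]:
X[0] = -8
X[1] = -2i
X[2] = -4
X[3] = 2i

X = [-8, -2i, -4, 2i]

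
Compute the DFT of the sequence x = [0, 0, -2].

X[k] = Σ(n=0 to 2) x[n] · ω_3^(nk)
where ω_3 = e^(-2πi/3)

Computing each X[k]:
X[0] = -2
X[1] = 1.0000-1.7321i
X[2] = 1.0000+1.7321i

X = [-2, 1.0000-1.7321i, 1.0000+1.7321i]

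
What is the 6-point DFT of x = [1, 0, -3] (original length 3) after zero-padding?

Original 3-point DFT: [-2, 2.5000-2.5981i, 2.5000+2.5981i]
Zero-padded 6-point DFT provides frequency interpolation.

DFT_6([x, 0, ...]) = [-2, 2.5000+2.5981i, 2.5000-2.5981i, -2, 2.5000+2.5981i, 2.5000-2.5981i]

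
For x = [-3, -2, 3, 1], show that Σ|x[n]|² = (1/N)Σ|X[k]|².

Time domain:
Σ|x[n]|² = |-3|² + |-2|² + |3|² + |1|² = 23.0000

Frequency domain:
(1/4)Σ|X[k]|² = (1/4)(|-1|² + |-6+3i|² + |1|² + |-6-3i|²) = (1/4)·92.0000 = 23.0000

Both sides agree, confirming Parseval's theorem.

Σ|x[n]|² = (1/N)Σ|X[k]|² = 23.0000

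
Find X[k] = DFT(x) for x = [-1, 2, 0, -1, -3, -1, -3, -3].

X[k] = Σ(n=0 to 7) x[n] · ω_8^(nk)
where ω_8 = e^(-2πi/8)

Computing each X[k]:
X[0] = -10
X[1] = 2.7071-6.5355i
X[2] = -1-5i
X[3] = 1.2929-0.5355i
X[4] = -4
X[5] = 1.2929+0.5355i
X[6] = -1+5i
X[7] = 2.7071+6.5355i

X = [-10, 2.7071-6.5355i, -1-5i, 1.2929-0.5355i, -4, 1.2929+0.5355i, -1+5i, 2.7071+6.5355i]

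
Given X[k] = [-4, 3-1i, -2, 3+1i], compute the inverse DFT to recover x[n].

x[n] = (1/4) Σ(k=0 to 3) X[k] · e^(2πikn/4)

Computing each x[n]:
x[0] = 0
x[1] = 0
x[2] = -3
x[3] = -1

x = [0, 0, -3, -1]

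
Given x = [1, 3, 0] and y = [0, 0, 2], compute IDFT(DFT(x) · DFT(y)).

(x ⊛ y)[n] = Σ(m=0 to 2) x[m] · y[(n-m) mod 3]

Computing each output sample:
(x ⊛ y)[0] = 6
(x ⊛ y)[1] = 0
(x ⊛ y)[2] = 2

x ⊛ y = [6, 0, 2]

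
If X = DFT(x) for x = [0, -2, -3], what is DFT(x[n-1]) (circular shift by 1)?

Time shift by 1: X_shifted[k] = ω_3^(1k) · X[k]
Shifted x = [-3, 0, -2]

DFT(x[n-1]) = [-5, -2.0000-1.7321i, -2.0000+1.7321i]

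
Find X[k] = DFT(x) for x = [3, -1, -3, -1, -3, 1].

X[k] = Σ(n=0 to 5) x[n] · ω_6^(nk)
where ω_6 = e^(-2πi/6)

Computing each X[k]:
X[0] = -4
X[1] = 7.0000+1.7321i
X[2] = 5.0000+1.7321i
X[3] = -2
X[4] = 5.0000-1.7321i
X[5] = 7.0000-1.7321i

X = [-4, 7.0000+1.7321i, 5.0000+1.7321i, -2, 5.0000-1.7321i, 7.0000-1.7321i]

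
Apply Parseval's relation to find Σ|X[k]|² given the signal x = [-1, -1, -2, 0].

Parseval: Σ|x[n]|² = (1/N)Σ|X[k]|², so Σ|X[k]|² = N·Σ|x[n]|² = 4·6.0000

Σ|X[k]|² = N·Σ|x[n]|² = 4·6.0000 = 24.0000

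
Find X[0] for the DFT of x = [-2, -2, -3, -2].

X[0] = Σ(n=0 to 3) x[n] · ω_4^0 = Σ x[n]
= (-2) + (-2) + (-3) + (-2)

X[0] = -9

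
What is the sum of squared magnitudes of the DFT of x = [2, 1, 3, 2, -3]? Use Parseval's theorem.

Parseval: Σ|x[n]|² = (1/N)Σ|X[k]|², so Σ|X[k]|² = N·Σ|x[n]|² = 5·27.0000

Σ|X[k]|² = N·Σ|x[n]|² = 5·27.0000 = 135.0000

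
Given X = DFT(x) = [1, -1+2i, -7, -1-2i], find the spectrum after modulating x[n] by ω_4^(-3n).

Modulation property: DFT(ω_4^(-3n)·x[n]) = X[(k-3) mod 4], so circularly shift X by 3 positions.

X[k-3] = [-1+2i, -7, -1-2i, 1]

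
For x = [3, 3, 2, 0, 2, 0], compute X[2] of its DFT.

X[2] = Σ(n=0 to 5) x[n] · ω_6^(2n) where ω_6 = e^(-2πi/6)
= (3)·ω_6^0 + (3)·ω_6^2 + (2)·ω_6^4 + (0)·ω_6^6 + (2)·ω_6^8 + (0)·ω_6^10

X[2] = -0.5000-2.5981i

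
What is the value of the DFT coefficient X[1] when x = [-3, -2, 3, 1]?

X[1] = Σ(n=0 to 3) x[n] · ω_4^(1n) where ω_4 = e^(-2πi/4)
= (-3)·ω_4^0 + (-2)·ω_4^1 + (3)·ω_4^2 + (1)·ω_4^3

X[1] = -6+3i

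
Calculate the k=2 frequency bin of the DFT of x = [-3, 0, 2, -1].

X[2] = Σ(n=0 to 3) x[n] · ω_4^(2n) where ω_4 = e^(-2πi/4)
= (-3)·ω_4^0 + (0)·ω_4^2 + (2)·ω_4^4 + (-1)·ω_4^6

X[2] = 0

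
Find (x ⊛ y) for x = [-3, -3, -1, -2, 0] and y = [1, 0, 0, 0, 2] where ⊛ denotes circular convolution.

(x ⊛ y)[n] = Σ(m=0 to 4) x[m] · y[(n-m) mod 5]

Computing each output sample:
(x ⊛ y)[0] = -9
(x ⊛ y)[1] = -5
(x ⊛ y)[2] = -5
(x ⊛ y)[3] = -2
(x ⊛ y)[4] = -6

x ⊛ y = [-9, -5, -5, -2, -6]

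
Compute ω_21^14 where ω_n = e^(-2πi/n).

ω_21^14 = e^(-2πi·14/21)
= cos(-2π·14/21) + i·sin(-2π·14/21)
= cos(-28π/21) + i·sin(-28π/21)

ω_21^14 = cos(-28π/21) + i·sin(-28π/21) = -0.5000+0.8660i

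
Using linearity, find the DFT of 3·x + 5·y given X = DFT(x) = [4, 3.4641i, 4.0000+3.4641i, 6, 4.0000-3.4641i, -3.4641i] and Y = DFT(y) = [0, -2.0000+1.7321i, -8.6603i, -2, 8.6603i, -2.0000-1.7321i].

By linearity: DFT(3x + 5y) = 3·DFT(x) + 5·DFT(y)
= 3·[4, 3.4641i, 4.0000+3.4641i, 6, 4.0000-3.4641i, -3.4641i] + 5·[0, -2.0000+1.7321i, -8.6603i, -2, 8.6603i, -2.0000-1.7321i]

Computing element-wise:
Z[0] = 3·(4) + 5·(0) = 12
Z[1] = 3·(3.4641i) + 5·(-2.0000+1.7321i) = -10.0000+19.0528i
Z[2] = 3·(4.0000+3.4641i) + 5·(-8.6603i) = 12.0000-32.9092i
Z[3] = 3·(6) + 5·(-2) = 8
Z[4] = 3·(4.0000-3.4641i) + 5·(8.6603i) = 12.0000+32.9092i
Z[5] = 3·(-3.4641i) + 5·(-2.0000-1.7321i) = -10.0000-19.0528i

DFT(3x + 5y) = 3·X + 5·Y = [12, -10.0000+19.0528i, 12.0000-32.9092i, 8, 12.0000+32.9092i, -10.0000-19.0528i]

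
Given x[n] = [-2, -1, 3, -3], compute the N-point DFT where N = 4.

X[k] = Σ(n=0 to 3) x[n] · ω_4^(nk)
where ω_4 = e^(-2πi/4)

Computing each X[k]:
X[0] = -3
X[1] = -5-2i
X[2] = 5
X[3] = -5+2i

X = [-3, -5-2i, 5, -5+2i]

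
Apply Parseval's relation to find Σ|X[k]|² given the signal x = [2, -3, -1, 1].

Parseval: Σ|x[n]|² = (1/N)Σ|X[k]|², so Σ|X[k]|² = N·Σ|x[n]|² = 4·15.0000

Σ|X[k]|² = N·Σ|x[n]|² = 4·15.0000 = 60.0000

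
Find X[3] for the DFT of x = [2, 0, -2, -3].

X[3] = Σ(n=0 to 3) x[n] · ω_4^(3n) where ω_4 = e^(-2πi/4)
= (2)·ω_4^0 + (0)·ω_4^3 + (-2)·ω_4^6 + (-3)·ω_4^9

X[3] = 4+3i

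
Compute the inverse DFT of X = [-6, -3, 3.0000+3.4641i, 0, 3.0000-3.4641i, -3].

x[n] = (1/6) Σ(k=0 to 5) X[k] · e^(2πikn/6)

Computing each x[n]:
x[0] = -1
x[1] = -3
x[2] = 0
x[3] = 1
x[4] = -2
x[5] = -1

x = [-1, -3, 0, 1, -2, -1]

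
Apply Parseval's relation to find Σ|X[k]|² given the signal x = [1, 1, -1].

Parseval: Σ|x[n]|² = (1/N)Σ|X[k]|², so Σ|X[k]|² = N·Σ|x[n]|² = 3·3.0000

Σ|X[k]|² = N·Σ|x[n]|² = 3·3.0000 = 9.0000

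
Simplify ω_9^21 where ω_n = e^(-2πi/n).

Since ω_9^9 = 1, powers reduce modulo 9.
21 mod 9 = 3
So ω_9^21 = ω_9^3 = e^(-2πi·3/9)

ω_9^21 = ω_9^3 = -0.5000-0.8660i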